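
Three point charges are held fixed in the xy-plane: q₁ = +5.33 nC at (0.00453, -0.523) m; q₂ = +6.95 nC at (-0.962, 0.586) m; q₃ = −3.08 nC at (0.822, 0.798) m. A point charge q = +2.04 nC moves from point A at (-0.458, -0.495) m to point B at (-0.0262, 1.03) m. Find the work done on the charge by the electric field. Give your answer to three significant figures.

The work done by the electric force is W_field = −ΔU = −q(V_B − V_A) = q(V_A − V_B).
At A: distances to the source charges are 0.463 m, 1.19 m, 1.82 m; V_A = Σ kqᵢ/rᵢ = 141 V.
At B: distances to the source charges are 1.55 m, 1.04 m, 0.879 m; V_B = Σ kqᵢ/rᵢ = 59.7 V.
ΔV = V_B − V_A = -80.9 V.
W_field = −qΔV = −(2.04×10⁻⁹ C)(-80.9 V) = 1.65×10⁻⁷ J.

1.65×10⁻⁷ J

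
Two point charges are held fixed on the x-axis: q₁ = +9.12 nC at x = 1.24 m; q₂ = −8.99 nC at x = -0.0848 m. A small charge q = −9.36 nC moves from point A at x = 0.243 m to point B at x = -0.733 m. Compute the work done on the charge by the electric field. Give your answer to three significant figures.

7.60×10⁻⁷ J

The work done by the electric force is W_field = −ΔU = −q(V_B − V_A) = q(V_A − V_B).
At A: distances to the source charges are 0.997 m, 0.328 m; V_A = Σ kqᵢ/rᵢ = -164 V.
At B: distances to the source charges are 1.97 m, 0.648 m; V_B = Σ kqᵢ/rᵢ = -83.1 V.
ΔV = V_B − V_A = 81.2 V.
W_field = −qΔV = −(-9.36×10⁻⁹ C)(81.2 V) = 7.60×10⁻⁷ J.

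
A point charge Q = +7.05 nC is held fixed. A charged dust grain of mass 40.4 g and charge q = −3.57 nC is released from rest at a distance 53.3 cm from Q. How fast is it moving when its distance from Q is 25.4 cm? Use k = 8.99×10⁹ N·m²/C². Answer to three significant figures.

4.80×10⁻³ m/s

Only the electrostatic force acts, so mechanical energy is conserved: ½mv² = U₁ − U₂ = kQq(1/r₁ − 1/r₂).
U₁ − U₂ = (8.99×10⁹ N·m²/C²)(7.05×10⁻⁹ C)(-3.57×10⁻⁹ C)(1/0.533 − 1/0.254) = 4.66×10⁻⁷ J.
v = √(2·4.66×10⁻⁷/0.0404) = 4.80×10⁻³ m/s.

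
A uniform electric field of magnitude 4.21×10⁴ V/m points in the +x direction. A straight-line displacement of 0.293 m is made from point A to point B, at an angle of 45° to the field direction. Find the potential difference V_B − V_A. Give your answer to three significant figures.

Only the component of displacement along E changes the potential: ΔV = −E·d·cosθ.
ΔV = −(4.21×10⁴ V/m)(0.293 m)cos45° = -8720 V.

-8720 V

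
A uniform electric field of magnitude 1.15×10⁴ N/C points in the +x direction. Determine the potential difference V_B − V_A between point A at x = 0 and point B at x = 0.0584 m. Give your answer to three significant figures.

-672 V

In a uniform field, potential decreases in the direction of E: V_B − V_A = −E·Δx.
V_B − V_A = −(1.15×10⁴ V/m)(0.0584 m) = -672 V.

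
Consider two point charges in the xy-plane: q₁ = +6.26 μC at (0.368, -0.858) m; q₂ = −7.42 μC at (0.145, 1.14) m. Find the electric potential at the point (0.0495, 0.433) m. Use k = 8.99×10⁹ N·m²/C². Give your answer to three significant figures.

-5.12×10⁴ V

The total potential is the scalar sum of each charge's contribution, V = Σ kqᵢ/rᵢ.
Distances from the field point to each charge: r₁ = 1.33 m, r₂ = 0.713 m.
V = k[(6.26×10⁻⁶)/(1.33) + (-7.42×10⁻⁶)/(0.713)] = -5.12×10⁴ V.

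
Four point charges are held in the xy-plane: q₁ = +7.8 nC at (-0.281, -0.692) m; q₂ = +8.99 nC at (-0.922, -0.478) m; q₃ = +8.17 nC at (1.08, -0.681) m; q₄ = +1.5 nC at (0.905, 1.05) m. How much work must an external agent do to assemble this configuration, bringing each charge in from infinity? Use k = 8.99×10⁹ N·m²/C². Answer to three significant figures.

The assembly work is the sum of pairwise potential energies, U = Σ_{i<j} kqᵢqⱼ/rᵢⱼ.
Pair separations: r₁₂ = 0.676 m, r₁₃ = 1.36 m, r₁₄ = 2.11 m, r₂₃ = 2.01 m, r₂₄ = 2.38 m, r₃₄ = 1.74 m.
Summing all 6 pair terms gives U = 1.85×10⁻⁶ J.

1.85×10⁻⁶ J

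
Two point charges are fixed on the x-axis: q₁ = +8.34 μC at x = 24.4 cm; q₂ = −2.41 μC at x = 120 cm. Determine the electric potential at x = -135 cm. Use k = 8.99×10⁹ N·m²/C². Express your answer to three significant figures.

Electric potential is a scalar, so the contributions from each charge add algebraically: V = Σ kqᵢ/rᵢ.
Distances from the field point to each charge: r₁ = 1.59 m, r₂ = 2.55 m.
V = k[(8.34×10⁻⁶)/(1.59) + (-2.41×10⁻⁶)/(2.55)] = 3.85×10⁴ V.

3.85×10⁴ V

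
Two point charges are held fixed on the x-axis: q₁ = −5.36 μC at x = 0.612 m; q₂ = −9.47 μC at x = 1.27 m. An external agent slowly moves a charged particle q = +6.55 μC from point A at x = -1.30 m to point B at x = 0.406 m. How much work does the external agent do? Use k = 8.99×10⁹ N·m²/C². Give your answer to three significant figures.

For quasistatic motion the external work equals the change in potential energy: W_ext = qΔV = q(V_B − V_A).
At A: distances to the source charges are 1.91 m, 2.57 m; V_A = Σ kqᵢ/rᵢ = -5.83×10⁴ V.
At B: distances to the source charges are 0.206 m, 0.864 m; V_B = Σ kqᵢ/rᵢ = -3.32×10⁵ V.
ΔV = V_B − V_A = -2.74×10⁵ V.
W_ext = qΔV = (6.55×10⁻⁶ C)(-2.74×10⁵ V) = -1.80 J.

-1.80 J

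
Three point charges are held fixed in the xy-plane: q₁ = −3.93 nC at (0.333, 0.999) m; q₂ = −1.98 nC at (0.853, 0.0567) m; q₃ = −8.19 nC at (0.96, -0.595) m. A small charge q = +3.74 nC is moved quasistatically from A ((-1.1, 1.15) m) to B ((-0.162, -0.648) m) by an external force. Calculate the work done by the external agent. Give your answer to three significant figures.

-1.52×10⁻⁷ J

For quasistatic motion the external work equals the change in potential energy: W_ext = qΔV = q(V_B − V_A).
At A: distances to the source charges are 1.44 m, 2.24 m, 2.70 m; V_A = Σ kqᵢ/rᵢ = -59.7 V.
At B: distances to the source charges are 1.72 m, 1.24 m, 1.12 m; V_B = Σ kqᵢ/rᵢ = -100 V.
ΔV = V_B − V_A = -40.8 V.
W_ext = qΔV = (3.74×10⁻⁹ C)(-40.8 V) = -1.52×10⁻⁷ J.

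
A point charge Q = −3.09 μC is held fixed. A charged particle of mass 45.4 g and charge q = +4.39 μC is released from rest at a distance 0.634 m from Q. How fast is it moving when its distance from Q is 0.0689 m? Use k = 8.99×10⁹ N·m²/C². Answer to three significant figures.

Only the electrostatic force acts, so mechanical energy is conserved: ½mv² = U₁ − U₂ = kQq(1/r₁ − 1/r₂).
U₁ − U₂ = (8.99×10⁹ N·m²/C²)(-3.09×10⁻⁶ C)(4.39×10⁻⁶ C)(1/0.634 − 1/0.0689) = 1.58 J.
v = √(2·1.58/0.0454) = 8.34 m/s.

8.34 m/s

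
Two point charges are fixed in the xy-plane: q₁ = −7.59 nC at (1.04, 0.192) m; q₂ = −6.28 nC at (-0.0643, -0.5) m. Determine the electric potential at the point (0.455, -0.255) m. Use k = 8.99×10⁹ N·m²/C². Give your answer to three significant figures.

Electric potential is a scalar, so the contributions from each charge add algebraically: V = Σ kqᵢ/rᵢ.
Distances from the field point to each charge: r₁ = 0.736 m, r₂ = 0.574 m.
V = k[(-7.59×10⁻⁹)/(0.736) + (-6.28×10⁻⁹)/(0.574)] = -191 V.

-191 V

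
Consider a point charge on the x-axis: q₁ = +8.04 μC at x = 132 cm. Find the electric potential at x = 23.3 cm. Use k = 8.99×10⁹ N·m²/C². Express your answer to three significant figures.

The total potential is the scalar sum of each charge's contribution, V = Σ kqᵢ/rᵢ.
V = k[(8.04×10⁻⁶)/(1.09)] = 6.65×10⁴ V.

6.65×10⁴ V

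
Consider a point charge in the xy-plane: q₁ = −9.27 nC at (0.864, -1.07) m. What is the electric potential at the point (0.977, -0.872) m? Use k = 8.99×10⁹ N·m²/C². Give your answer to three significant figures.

The total potential is the scalar sum of each charge's contribution, V = Σ kqᵢ/rᵢ.
Distances from the field point to each charge: r₁ = 0.228 m.
V = k[(-9.27×10⁻⁹)/(0.228)] = -366 V.

-366 V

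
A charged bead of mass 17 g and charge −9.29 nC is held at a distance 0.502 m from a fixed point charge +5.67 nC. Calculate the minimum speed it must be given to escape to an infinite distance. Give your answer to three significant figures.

To just escape, total mechanical energy must reach zero at infinity: ½mv²_min + U = 0, so ½mv²_min = −U = |kQq|/r.
|U| = |kQq|/r = (8.99×10⁹ N·m²/C²)(5.67×10⁻⁹)(9.29×10⁻⁹)/(0.502) = 9.43×10⁻⁷ J.
v_min = √(2|U|/m) = √(2·9.43×10⁻⁷/0.0170) = 0.0105 m/s.

0.0105 m/s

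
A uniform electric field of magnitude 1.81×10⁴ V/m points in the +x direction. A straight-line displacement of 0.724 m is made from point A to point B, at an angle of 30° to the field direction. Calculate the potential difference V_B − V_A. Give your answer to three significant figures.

-1.13×10⁴ V

Only the component of displacement along E changes the potential: ΔV = −E·d·cosθ.
ΔV = −(1.81×10⁴ V/m)(0.724 m)cos30° = -1.13×10⁴ V.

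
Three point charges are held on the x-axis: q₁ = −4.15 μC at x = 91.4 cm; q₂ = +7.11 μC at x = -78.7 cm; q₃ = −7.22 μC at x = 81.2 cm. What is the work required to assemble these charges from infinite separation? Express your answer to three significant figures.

2.20 J

The work to assemble the configuration equals its total potential energy, U = Σ kqᵢqⱼ/rᵢⱼ over all pairs.
Pair separations: r₁₂ = 1.70 m, r₁₃ = 0.102 m, r₂₃ = 1.60 m.
U = (-0.156) + (2.64) + (-0.289) = 2.20 J.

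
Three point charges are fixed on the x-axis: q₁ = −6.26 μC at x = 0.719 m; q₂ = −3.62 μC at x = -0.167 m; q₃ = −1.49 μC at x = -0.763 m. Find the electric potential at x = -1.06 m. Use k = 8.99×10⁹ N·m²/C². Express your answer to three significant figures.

-1.13×10⁵ V

Electric potential is a scalar, so the contributions from each charge add algebraically: V = Σ kqᵢ/rᵢ.
Distances from the field point to each charge: r₁ = 1.78 m, r₂ = 0.893 m, r₃ = 0.297 m.
V = k[(-6.26×10⁻⁶)/(1.78) + (-3.62×10⁻⁶)/(0.893) + (-1.49×10⁻⁶)/(0.297)] = -1.13×10⁵ V.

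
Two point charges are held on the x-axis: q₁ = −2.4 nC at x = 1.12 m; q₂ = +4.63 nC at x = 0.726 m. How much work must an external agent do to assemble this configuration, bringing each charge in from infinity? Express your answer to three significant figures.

The assembly work is the sum of pairwise potential energies, U = Σ_{i<j} kqᵢqⱼ/rᵢⱼ.
Pair separations: r₁₂ = 0.394 m.
U = (-2.54×10⁻⁷) = -2.54×10⁻⁷ J.

-2.54×10⁻⁷ J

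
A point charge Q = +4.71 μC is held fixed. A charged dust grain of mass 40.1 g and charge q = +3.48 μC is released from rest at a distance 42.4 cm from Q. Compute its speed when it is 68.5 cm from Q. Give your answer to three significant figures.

2.57 m/s

Only the electrostatic force acts, so mechanical energy is conserved: ½mv² = U₁ − U₂ = kQq(1/r₁ − 1/r₂).
U₁ − U₂ = (8.99×10⁹ N·m²/C²)(4.71×10⁻⁶ C)(3.48×10⁻⁶ C)(1/0.424 − 1/0.685) = 0.132 J.
v = √(2·0.132/0.0401) = 2.57 m/s.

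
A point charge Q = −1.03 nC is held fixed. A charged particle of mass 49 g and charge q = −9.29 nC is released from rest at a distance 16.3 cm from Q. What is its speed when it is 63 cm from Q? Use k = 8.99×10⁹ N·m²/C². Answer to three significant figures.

Only the electrostatic force acts, so mechanical energy is conserved: ½mv² = U₁ − U₂ = kQq(1/r₁ − 1/r₂).
U₁ − U₂ = (8.99×10⁹ N·m²/C²)(-1.03×10⁻⁹ C)(-9.29×10⁻⁹ C)(1/0.163 − 1/0.630) = 3.91×10⁻⁷ J.
v = √(2·3.91×10⁻⁷/0.0490) = 4.00×10⁻³ m/s.

4.00×10⁻³ m/s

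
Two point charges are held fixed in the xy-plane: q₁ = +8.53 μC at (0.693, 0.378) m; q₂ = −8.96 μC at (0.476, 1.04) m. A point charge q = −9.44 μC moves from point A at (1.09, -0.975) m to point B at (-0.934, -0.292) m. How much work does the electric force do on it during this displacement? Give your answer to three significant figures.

-0.133 J

The work done by the electric force is W_field = −ΔU = −q(V_B − V_A) = q(V_A − V_B).
At A: distances to the source charges are 1.41 m, 2.11 m; V_A = Σ kqᵢ/rᵢ = 1.61×10⁴ V.
At B: distances to the source charges are 1.76 m, 1.94 m; V_B = Σ kqᵢ/rᵢ = 2050 V.
ΔV = V_B − V_A = -1.41×10⁴ V.
W_field = −qΔV = −(-9.44×10⁻⁶ C)(-1.41×10⁴ V) = -0.133 J.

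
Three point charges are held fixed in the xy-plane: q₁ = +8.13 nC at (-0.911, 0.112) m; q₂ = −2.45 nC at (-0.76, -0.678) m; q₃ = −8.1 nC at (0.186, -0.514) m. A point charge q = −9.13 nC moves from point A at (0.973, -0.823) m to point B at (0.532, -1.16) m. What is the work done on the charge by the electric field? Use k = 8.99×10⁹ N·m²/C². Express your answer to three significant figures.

The work done by the electric force is W_field = −ΔU = −q(V_B − V_A) = q(V_A − V_B).
At A: distances to the source charges are 2.10 m, 1.74 m, 0.845 m; V_A = Σ kqᵢ/rᵢ = -64.0 V.
At B: distances to the source charges are 1.92 m, 1.38 m, 0.733 m; V_B = Σ kqᵢ/rᵢ = -77.3 V.
ΔV = V_B − V_A = -13.3 V.
W_field = −qΔV = −(-9.13×10⁻⁹ C)(-13.3 V) = -1.21×10⁻⁷ J.

-1.21×10⁻⁷ J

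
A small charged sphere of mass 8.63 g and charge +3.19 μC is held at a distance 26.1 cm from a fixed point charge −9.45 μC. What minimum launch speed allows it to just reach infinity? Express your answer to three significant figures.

15.5 m/s

To just escape, total mechanical energy must reach zero at infinity: ½mv²_min + U = 0, so ½mv²_min = −U = |kQq|/r.
|U| = |kQq|/r = (8.99×10⁹ N·m²/C²)(9.45×10⁻⁶)(3.19×10⁻⁶)/(0.261) = 1.04 J.
v_min = √(2|U|/m) = √(2·1.04/8.63×10⁻³) = 15.5 m/s.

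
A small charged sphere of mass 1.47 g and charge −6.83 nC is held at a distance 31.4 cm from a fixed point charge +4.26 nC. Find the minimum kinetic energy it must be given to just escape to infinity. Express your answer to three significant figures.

To just escape, total mechanical energy must reach zero at infinity: ½mv²_min + U = 0, so ½mv²_min = −U = |kQq|/r.
|U| = |kQq|/r = (8.99×10⁹ N·m²/C²)(4.26×10⁻⁹)(6.83×10⁻⁹)/(0.314) = 8.33×10⁻⁷ J.

8.33×10⁻⁷ J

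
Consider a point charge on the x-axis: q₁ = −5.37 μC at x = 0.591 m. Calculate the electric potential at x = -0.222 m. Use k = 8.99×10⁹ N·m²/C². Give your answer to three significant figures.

Electric potential is a scalar, so the contributions from each charge add algebraically: V = Σ kqᵢ/rᵢ.
V = k[(-5.37×10⁻⁶)/(0.813)] = -5.94×10⁴ V.

-5.94×10⁴ V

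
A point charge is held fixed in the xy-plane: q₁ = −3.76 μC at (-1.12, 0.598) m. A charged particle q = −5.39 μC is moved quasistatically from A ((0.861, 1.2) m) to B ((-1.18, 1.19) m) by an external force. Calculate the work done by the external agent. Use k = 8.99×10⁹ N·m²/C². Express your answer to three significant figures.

0.218 J

For quasistatic motion the external work equals the change in potential energy: W_ext = qΔV = q(V_B − V_A).
At A: distance to the source charge is 2.07 m; V_A = kq₁/r = -1.63×10⁴ V.
At B: distance to the source charge is 0.595 m; V_B = kq₁/r = -5.68×10⁴ V.
ΔV = V_B − V_A = -4.05×10⁴ V.
W_ext = qΔV = (-5.39×10⁻⁶ C)(-4.05×10⁴ V) = 0.218 J.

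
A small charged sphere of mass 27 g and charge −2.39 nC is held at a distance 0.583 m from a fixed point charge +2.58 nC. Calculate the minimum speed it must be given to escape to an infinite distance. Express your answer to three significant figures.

2.65×10⁻³ m/s

To just escape, total mechanical energy must reach zero at infinity: ½mv²_min + U = 0, so ½mv²_min = −U = |kQq|/r.
|U| = |kQq|/r = (8.99×10⁹ N·m²/C²)(2.58×10⁻⁹)(2.39×10⁻⁹)/(0.583) = 9.51×10⁻⁸ J.
v_min = √(2|U|/m) = √(2·9.51×10⁻⁸/0.0270) = 2.65×10⁻³ m/s.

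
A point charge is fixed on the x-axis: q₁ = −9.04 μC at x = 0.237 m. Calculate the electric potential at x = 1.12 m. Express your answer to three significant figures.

The total potential is the scalar sum of each charge's contribution, V = Σ kqᵢ/rᵢ.
V = k[(-9.04×10⁻⁶)/(0.883)] = -9.20×10⁴ V.

-9.20×10⁴ V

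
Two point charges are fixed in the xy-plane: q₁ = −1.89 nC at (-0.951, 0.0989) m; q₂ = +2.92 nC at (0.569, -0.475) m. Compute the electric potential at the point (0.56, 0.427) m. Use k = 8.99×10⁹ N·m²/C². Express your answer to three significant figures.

The total potential is the scalar sum of each charge's contribution, V = Σ kqᵢ/rᵢ.
Distances from the field point to each charge: r₁ = 1.55 m, r₂ = 0.902 m.
V = k[(-1.89×10⁻⁹)/(1.55) + (2.92×10⁻⁹)/(0.902)] = 18.1 V.

18.1 V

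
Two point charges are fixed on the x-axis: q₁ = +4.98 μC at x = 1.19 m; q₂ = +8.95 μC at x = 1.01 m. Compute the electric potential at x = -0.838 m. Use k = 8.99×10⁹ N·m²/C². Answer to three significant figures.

The total potential is the scalar sum of each charge's contribution, V = Σ kqᵢ/rᵢ.
Distances from the field point to each charge: r₁ = 2.03 m, r₂ = 1.85 m.
V = k[(4.98×10⁻⁶)/(2.03) + (8.95×10⁻⁶)/(1.85)] = 6.56×10⁴ V.

6.56×10⁴ V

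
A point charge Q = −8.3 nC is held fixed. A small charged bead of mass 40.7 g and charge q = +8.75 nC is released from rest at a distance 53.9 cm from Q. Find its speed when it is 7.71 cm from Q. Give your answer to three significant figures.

Only the electrostatic force acts, so mechanical energy is conserved: ½mv² = U₁ − U₂ = kQq(1/r₁ − 1/r₂).
U₁ − U₂ = (8.99×10⁹ N·m²/C²)(-8.30×10⁻⁹ C)(8.75×10⁻⁹ C)(1/0.539 − 1/0.0771) = 7.26×10⁻⁶ J.
v = √(2·7.26×10⁻⁶/0.0407) = 0.0189 m/s.

0.0189 m/s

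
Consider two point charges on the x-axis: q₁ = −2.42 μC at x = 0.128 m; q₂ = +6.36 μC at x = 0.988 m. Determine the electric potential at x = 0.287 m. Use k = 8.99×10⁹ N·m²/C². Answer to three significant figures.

The total potential is the scalar sum of each charge's contribution, V = Σ kqᵢ/rᵢ.
Distances from the field point to each charge: r₁ = 0.159 m, r₂ = 0.701 m.
V = k[(-2.42×10⁻⁶)/(0.159) + (6.36×10⁻⁶)/(0.701)] = -5.53×10⁴ V.

-5.53×10⁴ V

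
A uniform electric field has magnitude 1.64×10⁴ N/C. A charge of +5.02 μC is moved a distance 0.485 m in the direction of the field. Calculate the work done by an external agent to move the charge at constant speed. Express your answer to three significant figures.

-0.0399 J

The potential change for a displacement 0.485 m in the direction of the field is ΔV = −Ed = -7950 V.
W_ext = qΔV = -0.0399 J.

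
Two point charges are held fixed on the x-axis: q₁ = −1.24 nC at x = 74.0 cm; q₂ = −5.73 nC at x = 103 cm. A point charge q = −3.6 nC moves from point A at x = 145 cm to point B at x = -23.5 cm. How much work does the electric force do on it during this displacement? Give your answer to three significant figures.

3.10×10⁻⁷ J

The work done by the electric force is W_field = −ΔU = −q(V_B − V_A) = q(V_A − V_B).
At A: distances to the source charges are 0.710 m, 0.420 m; V_A = Σ kqᵢ/rᵢ = -138 V.
At B: distances to the source charges are 0.975 m, 1.27 m; V_B = Σ kqᵢ/rᵢ = -52.2 V.
ΔV = V_B − V_A = 86.2 V.
W_field = −qΔV = −(-3.60×10⁻⁹ C)(86.2 V) = 3.10×10⁻⁷ J.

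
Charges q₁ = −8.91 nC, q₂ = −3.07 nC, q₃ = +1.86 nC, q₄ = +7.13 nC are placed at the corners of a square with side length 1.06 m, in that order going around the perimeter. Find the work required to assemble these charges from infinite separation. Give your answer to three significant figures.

The assembly work is the sum of pairwise potential energies, U = Σ_{i<j} kqᵢqⱼ/rᵢⱼ.
The four side pairs have separation 1.06 m and the two diagonal pairs 1.50 m.
Summing all 6 pair terms gives U = -4.73×10⁻⁷ J.

-4.73×10⁻⁷ J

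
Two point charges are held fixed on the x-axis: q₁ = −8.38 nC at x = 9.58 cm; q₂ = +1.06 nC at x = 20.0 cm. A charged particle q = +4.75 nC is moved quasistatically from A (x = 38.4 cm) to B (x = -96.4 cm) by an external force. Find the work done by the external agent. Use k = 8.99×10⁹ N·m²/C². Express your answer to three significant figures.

For quasistatic motion the external work equals the change in potential energy: W_ext = qΔV = q(V_B − V_A).
At A: distances to the source charges are 0.288 m, 0.184 m; V_A = Σ kqᵢ/rᵢ = -210 V.
At B: distances to the source charges are 1.06 m, 1.16 m; V_B = Σ kqᵢ/rᵢ = -62.9 V.
ΔV = V_B − V_A = 147 V.
W_ext = qΔV = (4.75×10⁻⁹ C)(147 V) = 6.97×10⁻⁷ J.

6.97×10⁻⁷ J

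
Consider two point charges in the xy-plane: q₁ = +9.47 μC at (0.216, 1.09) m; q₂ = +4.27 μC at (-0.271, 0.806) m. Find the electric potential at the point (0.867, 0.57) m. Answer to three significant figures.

The total potential is the scalar sum of each charge's contribution, V = Σ kqᵢ/rᵢ.
Distances from the field point to each charge: r₁ = 0.833 m, r₂ = 1.16 m.
V = k[(9.47×10⁻⁶)/(0.833) + (4.27×10⁻⁶)/(1.16)] = 1.35×10⁵ V.

1.35×10⁵ V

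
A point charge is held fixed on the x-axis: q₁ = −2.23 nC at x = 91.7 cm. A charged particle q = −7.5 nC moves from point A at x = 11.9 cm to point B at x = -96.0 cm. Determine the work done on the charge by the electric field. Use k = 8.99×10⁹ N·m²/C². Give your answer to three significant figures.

1.08×10⁻⁷ J

The work done by the electric force is W_field = −ΔU = −q(V_B − V_A) = q(V_A − V_B).
At A: distance to the source charge is 0.798 m; V_A = kq₁/r = -25.1 V.
At B: distance to the source charge is 1.88 m; V_B = kq₁/r = -10.7 V.
ΔV = V_B − V_A = 14.4 V.
W_field = −qΔV = −(-7.50×10⁻⁹ C)(14.4 V) = 1.08×10⁻⁷ J.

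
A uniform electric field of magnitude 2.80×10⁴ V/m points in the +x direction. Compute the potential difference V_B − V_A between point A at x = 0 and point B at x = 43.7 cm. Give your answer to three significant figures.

In a uniform field, potential decreases in the direction of E: V_B − V_A = −E·Δx.
V_B − V_A = −(2.80×10⁴ V/m)(0.437 m) = -1.22×10⁴ V.

-1.22×10⁴ V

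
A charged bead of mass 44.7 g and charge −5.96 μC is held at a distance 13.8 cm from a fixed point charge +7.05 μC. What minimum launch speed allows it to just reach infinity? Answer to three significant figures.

To just escape, total mechanical energy must reach zero at infinity: ½mv²_min + U = 0, so ½mv²_min = −U = |kQq|/r.
|U| = |kQq|/r = (8.99×10⁹ N·m²/C²)(7.05×10⁻⁶)(5.96×10⁻⁶)/(0.138) = 2.74 J.
v_min = √(2|U|/m) = √(2·2.74/0.0447) = 11.1 m/s.

11.1 m/s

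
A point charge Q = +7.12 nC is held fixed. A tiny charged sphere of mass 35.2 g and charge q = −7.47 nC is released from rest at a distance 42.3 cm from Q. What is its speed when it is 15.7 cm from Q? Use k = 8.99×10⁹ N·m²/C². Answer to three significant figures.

0.0104 m/s

Only the electrostatic force acts, so mechanical energy is conserved: ½mv² = U₁ − U₂ = kQq(1/r₁ − 1/r₂).
U₁ − U₂ = (8.99×10⁹ N·m²/C²)(7.12×10⁻⁹ C)(-7.47×10⁻⁹ C)(1/0.423 − 1/0.157) = 1.92×10⁻⁶ J.
v = √(2·1.92×10⁻⁶/0.0352) = 0.0104 m/s.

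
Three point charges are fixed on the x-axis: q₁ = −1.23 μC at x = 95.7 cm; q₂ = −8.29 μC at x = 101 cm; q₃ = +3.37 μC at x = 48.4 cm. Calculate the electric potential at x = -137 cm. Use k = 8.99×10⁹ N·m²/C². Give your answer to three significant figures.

The total potential is the scalar sum of each charge's contribution, V = Σ kqᵢ/rᵢ.
Distances from the field point to each charge: r₁ = 2.33 m, r₂ = 2.38 m, r₃ = 1.85 m.
V = k[(-1.23×10⁻⁶)/(2.33) + (-8.29×10⁻⁶)/(2.38) + (3.37×10⁻⁶)/(1.85)] = -1.97×10⁴ V.

-1.97×10⁴ V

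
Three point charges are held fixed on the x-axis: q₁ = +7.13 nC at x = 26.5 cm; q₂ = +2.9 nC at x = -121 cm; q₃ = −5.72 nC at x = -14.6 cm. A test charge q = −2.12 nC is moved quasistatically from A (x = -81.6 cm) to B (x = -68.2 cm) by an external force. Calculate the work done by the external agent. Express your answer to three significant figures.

5.85×10⁻⁸ J

For quasistatic motion the external work equals the change in potential energy: W_ext = qΔV = q(V_B − V_A).
At A: distances to the source charges are 1.08 m, 0.394 m, 0.670 m; V_A = Σ kqᵢ/rᵢ = 48.7 V.
At B: distances to the source charges are 0.947 m, 0.528 m, 0.536 m; V_B = Σ kqᵢ/rᵢ = 21.1 V.
ΔV = V_B − V_A = -27.6 V.
W_ext = qΔV = (-2.12×10⁻⁹ C)(-27.6 V) = 5.85×10⁻⁸ J.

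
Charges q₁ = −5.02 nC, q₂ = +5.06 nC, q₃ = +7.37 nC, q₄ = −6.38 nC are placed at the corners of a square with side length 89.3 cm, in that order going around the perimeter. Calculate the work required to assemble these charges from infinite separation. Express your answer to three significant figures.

The work to assemble the configuration equals its total potential energy, U = Σ kqᵢqⱼ/rᵢⱼ over all pairs.
The four side pairs have separation 0.893 m and the two diagonal pairs 1.26 m.
Summing all 6 pair terms gives U = -5.24×10⁻⁷ J.

-5.24×10⁻⁷ J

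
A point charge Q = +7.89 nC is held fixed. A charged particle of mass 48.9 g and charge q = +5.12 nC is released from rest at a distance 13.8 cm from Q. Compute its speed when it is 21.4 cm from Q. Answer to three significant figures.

6.18×10⁻³ m/s

Only the electrostatic force acts, so mechanical energy is conserved: ½mv² = U₁ − U₂ = kQq(1/r₁ − 1/r₂).
U₁ − U₂ = (8.99×10⁹ N·m²/C²)(7.89×10⁻⁹ C)(5.12×10⁻⁹ C)(1/0.138 − 1/0.214) = 9.35×10⁻⁷ J.
v = √(2·9.35×10⁻⁷/0.0489) = 6.18×10⁻³ m/s.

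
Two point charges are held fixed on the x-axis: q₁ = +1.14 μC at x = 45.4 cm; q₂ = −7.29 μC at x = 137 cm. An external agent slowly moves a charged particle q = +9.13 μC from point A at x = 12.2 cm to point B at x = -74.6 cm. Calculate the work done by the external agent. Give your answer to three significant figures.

For quasistatic motion the external work equals the change in potential energy: W_ext = qΔV = q(V_B − V_A).
At A: distances to the source charges are 0.332 m, 1.25 m; V_A = Σ kqᵢ/rᵢ = -2.16×10⁴ V.
At B: distances to the source charges are 1.20 m, 2.12 m; V_B = Σ kqᵢ/rᵢ = -2.24×10⁴ V.
ΔV = V_B − V_A = -787 V.
W_ext = qΔV = (9.13×10⁻⁶ C)(-787 V) = -7.19×10⁻³ J.

-7.19×10⁻³ J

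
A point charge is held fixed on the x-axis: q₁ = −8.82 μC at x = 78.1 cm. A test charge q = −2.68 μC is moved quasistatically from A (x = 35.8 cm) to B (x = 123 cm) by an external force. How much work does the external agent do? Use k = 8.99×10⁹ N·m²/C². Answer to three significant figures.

For quasistatic motion the external work equals the change in potential energy: W_ext = qΔV = q(V_B − V_A).
At A: distance to the source charge is 0.423 m; V_A = kq₁/r = -1.87×10⁵ V.
At B: distance to the source charge is 0.449 m; V_B = kq₁/r = -1.77×10⁵ V.
ΔV = V_B − V_A = 1.09×10⁴ V.
W_ext = qΔV = (-2.68×10⁻⁶ C)(1.09×10⁴ V) = -0.0291 J.

-0.0291 J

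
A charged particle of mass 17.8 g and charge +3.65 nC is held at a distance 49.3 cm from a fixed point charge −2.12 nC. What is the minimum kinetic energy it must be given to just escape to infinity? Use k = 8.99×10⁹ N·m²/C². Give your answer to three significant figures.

To just escape, total mechanical energy must reach zero at infinity: ½mv²_min + U = 0, so ½mv²_min = −U = |kQq|/r.
|U| = |kQq|/r = (8.99×10⁹ N·m²/C²)(2.12×10⁻⁹)(3.65×10⁻⁹)/(0.493) = 1.41×10⁻⁷ J.

1.41×10⁻⁷ J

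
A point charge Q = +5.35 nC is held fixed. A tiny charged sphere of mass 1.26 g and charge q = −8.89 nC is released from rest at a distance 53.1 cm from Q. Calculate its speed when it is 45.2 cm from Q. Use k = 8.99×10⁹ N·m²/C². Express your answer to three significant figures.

0.0149 m/s

Only the electrostatic force acts, so mechanical energy is conserved: ½mv² = U₁ − U₂ = kQq(1/r₁ − 1/r₂).
U₁ − U₂ = (8.99×10⁹ N·m²/C²)(5.35×10⁻⁹ C)(-8.89×10⁻⁹ C)(1/0.531 − 1/0.452) = 1.41×10⁻⁷ J.
v = √(2·1.41×10⁻⁷/1.26×10⁻³) = 0.0149 m/s.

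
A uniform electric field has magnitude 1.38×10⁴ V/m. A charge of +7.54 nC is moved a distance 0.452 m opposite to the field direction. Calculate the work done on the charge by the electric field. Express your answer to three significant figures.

-4.70×10⁻⁵ J

The potential change for a displacement 0.452 m opposite to the field direction is ΔV = +Ed = 6240 V.
W_field = −qΔV = -4.70×10⁻⁵ J.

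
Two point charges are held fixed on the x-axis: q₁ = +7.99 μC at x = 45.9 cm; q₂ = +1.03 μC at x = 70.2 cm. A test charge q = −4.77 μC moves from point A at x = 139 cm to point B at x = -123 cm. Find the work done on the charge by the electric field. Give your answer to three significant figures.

The work done by the electric force is W_field = −ΔU = −q(V_B − V_A) = q(V_A − V_B).
At A: distances to the source charges are 0.931 m, 0.688 m; V_A = Σ kqᵢ/rᵢ = 9.06×10⁴ V.
At B: distances to the source charges are 1.69 m, 1.93 m; V_B = Σ kqᵢ/rᵢ = 4.73×10⁴ V.
ΔV = V_B − V_A = -4.33×10⁴ V.
W_field = −qΔV = −(-4.77×10⁻⁶ C)(-4.33×10⁴ V) = -0.207 J.

-0.207 J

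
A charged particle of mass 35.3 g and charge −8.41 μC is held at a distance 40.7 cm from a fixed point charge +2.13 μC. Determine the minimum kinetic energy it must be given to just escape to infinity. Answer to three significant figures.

To just escape, total mechanical energy must reach zero at infinity: ½mv²_min + U = 0, so ½mv²_min = −U = |kQq|/r.
|U| = |kQq|/r = (8.99×10⁹ N·m²/C²)(2.13×10⁻⁶)(8.41×10⁻⁶)/(0.407) = 0.396 J.

0.396 J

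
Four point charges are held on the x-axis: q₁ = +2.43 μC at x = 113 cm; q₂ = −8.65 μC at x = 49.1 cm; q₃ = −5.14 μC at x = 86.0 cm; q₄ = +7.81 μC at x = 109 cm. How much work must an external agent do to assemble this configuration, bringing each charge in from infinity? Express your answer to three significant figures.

2.05 J

The assembly work is the sum of pairwise potential energies, U = Σ_{i<j} kqᵢqⱼ/rᵢⱼ.
Pair separations: r₁₂ = 0.639 m, r₁₃ = 0.270 m, r₁₄ = 0.0400 m, r₂₃ = 0.369 m, r₂₄ = 0.599 m, r₃₄ = 0.230 m.
Summing all 6 pair terms gives U = 2.05 J.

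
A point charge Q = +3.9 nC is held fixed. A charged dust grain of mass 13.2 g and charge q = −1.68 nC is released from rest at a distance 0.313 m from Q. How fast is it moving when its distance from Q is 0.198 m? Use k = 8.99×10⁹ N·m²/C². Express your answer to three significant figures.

Only the electrostatic force acts, so mechanical energy is conserved: ½mv² = U₁ − U₂ = kQq(1/r₁ − 1/r₂).
U₁ − U₂ = (8.99×10⁹ N·m²/C²)(3.90×10⁻⁹ C)(-1.68×10⁻⁹ C)(1/0.313 − 1/0.198) = 1.09×10⁻⁷ J.
v = √(2·1.09×10⁻⁷/0.0132) = 4.07×10⁻³ m/s.

4.07×10⁻³ m/s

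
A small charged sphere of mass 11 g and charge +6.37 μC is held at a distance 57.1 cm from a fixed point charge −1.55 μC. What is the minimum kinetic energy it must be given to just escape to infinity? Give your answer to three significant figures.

To just escape, total mechanical energy must reach zero at infinity: ½mv²_min + U = 0, so ½mv²_min = −U = |kQq|/r.
|U| = |kQq|/r = (8.99×10⁹ N·m²/C²)(1.55×10⁻⁶)(6.37×10⁻⁶)/(0.571) = 0.155 J.

0.155 J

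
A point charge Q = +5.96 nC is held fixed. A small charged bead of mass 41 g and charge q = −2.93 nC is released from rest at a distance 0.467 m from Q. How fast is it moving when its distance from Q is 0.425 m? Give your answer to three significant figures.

Only the electrostatic force acts, so mechanical energy is conserved: ½mv² = U₁ − U₂ = kQq(1/r₁ − 1/r₂).
U₁ − U₂ = (8.99×10⁹ N·m²/C²)(5.96×10⁻⁹ C)(-2.93×10⁻⁹ C)(1/0.467 − 1/0.425) = 3.32×10⁻⁸ J.
v = √(2·3.32×10⁻⁸/0.0410) = 1.27×10⁻³ m/s.

1.27×10⁻³ m/s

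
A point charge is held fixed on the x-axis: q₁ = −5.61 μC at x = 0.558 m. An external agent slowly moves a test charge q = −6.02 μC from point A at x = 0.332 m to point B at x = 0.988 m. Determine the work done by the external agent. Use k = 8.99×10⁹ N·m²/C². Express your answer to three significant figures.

-0.637 J

For quasistatic motion the external work equals the change in potential energy: W_ext = qΔV = q(V_B − V_A).
At A: distance to the source charge is 0.226 m; V_A = kq₁/r = -2.23×10⁵ V.
At B: distance to the source charge is 0.430 m; V_B = kq₁/r = -1.17×10⁵ V.
ΔV = V_B − V_A = 1.06×10⁵ V.
W_ext = qΔV = (-6.02×10⁻⁶ C)(1.06×10⁵ V) = -0.637 J.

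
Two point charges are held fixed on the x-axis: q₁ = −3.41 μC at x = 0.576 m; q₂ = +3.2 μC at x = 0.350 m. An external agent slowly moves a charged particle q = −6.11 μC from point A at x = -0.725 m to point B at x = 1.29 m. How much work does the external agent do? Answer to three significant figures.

For quasistatic motion the external work equals the change in potential energy: W_ext = qΔV = q(V_B − V_A).
At A: distances to the source charges are 1.30 m, 1.07 m; V_A = Σ kqᵢ/rᵢ = 3200 V.
At B: distances to the source charges are 0.714 m, 0.940 m; V_B = Σ kqᵢ/rᵢ = -1.23×10⁴ V.
ΔV = V_B − V_A = -1.55×10⁴ V.
W_ext = qΔV = (-6.11×10⁻⁶ C)(-1.55×10⁴ V) = 0.0949 J.

0.0949 J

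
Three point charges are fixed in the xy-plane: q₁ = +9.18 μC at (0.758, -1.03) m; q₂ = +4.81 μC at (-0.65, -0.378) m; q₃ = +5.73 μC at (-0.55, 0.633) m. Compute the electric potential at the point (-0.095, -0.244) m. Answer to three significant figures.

The total potential is the scalar sum of each charge's contribution, V = Σ kqᵢ/rᵢ.
Distances from the field point to each charge: r₁ = 1.16 m, r₂ = 0.571 m, r₃ = 0.988 m.
V = k[(9.18×10⁻⁶)/(1.16) + (4.81×10⁻⁶)/(0.571) + (5.73×10⁻⁶)/(0.988)] = 1.99×10⁵ V.

1.99×10⁵ V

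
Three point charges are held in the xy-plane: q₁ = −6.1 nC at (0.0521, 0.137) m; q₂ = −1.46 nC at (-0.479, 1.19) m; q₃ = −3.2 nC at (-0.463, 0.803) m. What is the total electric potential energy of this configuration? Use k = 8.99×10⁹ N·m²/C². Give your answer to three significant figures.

3.85×10⁻⁷ J

The work to assemble the configuration equals its total potential energy, U = Σ kqᵢqⱼ/rᵢⱼ over all pairs.
Pair separations: r₁₂ = 1.18 m, r₁₃ = 0.842 m, r₂₃ = 0.387 m.
U = (6.79×10⁻⁸) + (2.08×10⁻⁷) + (1.08×10⁻⁷) = 3.85×10⁻⁷ J.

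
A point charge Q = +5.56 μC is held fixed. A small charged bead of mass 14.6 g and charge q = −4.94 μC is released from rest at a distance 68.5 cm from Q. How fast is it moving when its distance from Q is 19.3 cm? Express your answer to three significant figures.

Only the electrostatic force acts, so mechanical energy is conserved: ½mv² = U₁ − U₂ = kQq(1/r₁ − 1/r₂).
U₁ − U₂ = (8.99×10⁹ N·m²/C²)(5.56×10⁻⁶ C)(-4.94×10⁻⁶ C)(1/0.685 − 1/0.193) = 0.919 J.
v = √(2·0.919/0.0146) = 11.2 m/s.

11.2 m/s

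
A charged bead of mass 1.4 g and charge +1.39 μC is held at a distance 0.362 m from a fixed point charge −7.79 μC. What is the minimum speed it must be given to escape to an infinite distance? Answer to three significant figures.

19.6 m/s

To just escape, total mechanical energy must reach zero at infinity: ½mv²_min + U = 0, so ½mv²_min = −U = |kQq|/r.
|U| = |kQq|/r = (8.99×10⁹ N·m²/C²)(7.79×10⁻⁶)(1.39×10⁻⁶)/(0.362) = 0.269 J.
v_min = √(2|U|/m) = √(2·0.269/1.40×10⁻³) = 19.6 m/s.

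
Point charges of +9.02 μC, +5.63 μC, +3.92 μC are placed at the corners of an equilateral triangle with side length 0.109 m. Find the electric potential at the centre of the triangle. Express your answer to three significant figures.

Electric potential is a scalar, so the contributions from each charge add algebraically: V = Σ kqᵢ/rᵢ.
The distance from each vertex to the centroid is a/√3 = 0.0629 m.
V = k[(9.02×10⁻⁶)/(0.0629) + (5.63×10⁻⁶)/(0.0629) + (3.92×10⁻⁶)/(0.0629)] = 2.65×10⁶ V.

2.65×10⁶ V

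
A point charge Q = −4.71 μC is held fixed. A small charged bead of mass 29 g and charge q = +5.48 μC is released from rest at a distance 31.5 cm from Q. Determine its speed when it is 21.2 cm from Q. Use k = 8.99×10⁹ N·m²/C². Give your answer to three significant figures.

Only the electrostatic force acts, so mechanical energy is conserved: ½mv² = U₁ − U₂ = kQq(1/r₁ − 1/r₂).
U₁ − U₂ = (8.99×10⁹ N·m²/C²)(-4.71×10⁻⁶ C)(5.48×10⁻⁶ C)(1/0.315 − 1/0.212) = 0.358 J.
v = √(2·0.358/0.0290) = 4.97 m/s.

4.97 m/s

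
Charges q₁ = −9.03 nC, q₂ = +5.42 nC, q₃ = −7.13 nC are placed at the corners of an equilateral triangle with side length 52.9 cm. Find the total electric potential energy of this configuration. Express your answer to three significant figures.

-3.94×10⁻⁷ J

The work to assemble the configuration equals its total potential energy, U = Σ kqᵢqⱼ/rᵢⱼ over all pairs.
All three pair separations equal the side length, 0.529 m.
U = (-8.32×10⁻⁷) + (1.09×10⁻⁶) + (-6.57×10⁻⁷) = -3.94×10⁻⁷ J.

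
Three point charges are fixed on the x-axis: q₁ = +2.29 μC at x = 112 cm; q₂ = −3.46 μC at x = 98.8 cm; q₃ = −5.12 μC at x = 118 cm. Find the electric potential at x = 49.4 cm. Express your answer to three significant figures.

Electric potential is a scalar, so the contributions from each charge add algebraically: V = Σ kqᵢ/rᵢ.
Distances from the field point to each charge: r₁ = 0.626 m, r₂ = 0.494 m, r₃ = 0.686 m.
V = k[(2.29×10⁻⁶)/(0.626) + (-3.46×10⁻⁶)/(0.494) + (-5.12×10⁻⁶)/(0.686)] = -9.72×10⁴ V.

-9.72×10⁴ V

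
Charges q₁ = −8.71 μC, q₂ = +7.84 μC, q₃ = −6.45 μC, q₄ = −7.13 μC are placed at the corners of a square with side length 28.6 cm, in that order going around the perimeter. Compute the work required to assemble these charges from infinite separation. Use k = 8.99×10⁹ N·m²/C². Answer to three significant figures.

-0.332 J

The assembly work is the sum of pairwise potential energies, U = Σ_{i<j} kqᵢqⱼ/rᵢⱼ.
The four side pairs have separation 0.286 m and the two diagonal pairs 0.404 m.
Summing all 6 pair terms gives U = -0.332 J.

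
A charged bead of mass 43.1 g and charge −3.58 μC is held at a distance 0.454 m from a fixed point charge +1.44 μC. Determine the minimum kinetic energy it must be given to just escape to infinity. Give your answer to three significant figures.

0.102 J

To just escape, total mechanical energy must reach zero at infinity: ½mv²_min + U = 0, so ½mv²_min = −U = |kQq|/r.
|U| = |kQq|/r = (8.99×10⁹ N·m²/C²)(1.44×10⁻⁶)(3.58×10⁻⁶)/(0.454) = 0.102 J.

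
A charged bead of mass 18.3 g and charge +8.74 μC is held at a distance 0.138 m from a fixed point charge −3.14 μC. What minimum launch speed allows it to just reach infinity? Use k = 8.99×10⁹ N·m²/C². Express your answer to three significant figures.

To just escape, total mechanical energy must reach zero at infinity: ½mv²_min + U = 0, so ½mv²_min = −U = |kQq|/r.
|U| = |kQq|/r = (8.99×10⁹ N·m²/C²)(3.14×10⁻⁶)(8.74×10⁻⁶)/(0.138) = 1.79 J.
v_min = √(2|U|/m) = √(2·1.79/0.0183) = 14.0 m/s.

14.0 m/s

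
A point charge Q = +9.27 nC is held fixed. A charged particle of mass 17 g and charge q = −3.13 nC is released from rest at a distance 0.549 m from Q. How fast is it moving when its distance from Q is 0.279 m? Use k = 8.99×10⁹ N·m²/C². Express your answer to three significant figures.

Only the electrostatic force acts, so mechanical energy is conserved: ½mv² = U₁ − U₂ = kQq(1/r₁ − 1/r₂).
U₁ − U₂ = (8.99×10⁹ N·m²/C²)(9.27×10⁻⁹ C)(-3.13×10⁻⁹ C)(1/0.549 − 1/0.279) = 4.60×10⁻⁷ J.
v = √(2·4.60×10⁻⁷/0.0170) = 7.35×10⁻³ m/s.

7.35×10⁻³ m/s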